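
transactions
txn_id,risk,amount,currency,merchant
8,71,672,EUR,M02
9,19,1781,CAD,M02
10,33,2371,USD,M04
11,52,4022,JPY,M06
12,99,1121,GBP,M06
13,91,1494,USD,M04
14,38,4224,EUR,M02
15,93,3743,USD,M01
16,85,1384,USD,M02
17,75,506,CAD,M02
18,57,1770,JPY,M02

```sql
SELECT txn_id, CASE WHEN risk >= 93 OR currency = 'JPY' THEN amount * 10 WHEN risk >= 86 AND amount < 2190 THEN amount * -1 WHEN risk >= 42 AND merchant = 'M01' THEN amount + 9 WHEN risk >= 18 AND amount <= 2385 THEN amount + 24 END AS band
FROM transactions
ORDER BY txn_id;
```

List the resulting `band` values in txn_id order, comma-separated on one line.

txn_id=8: risk >= 18 AND amount <= 2385 → 696
txn_id=9: risk >= 18 AND amount <= 2385 → 1805
txn_id=10: risk >= 18 AND amount <= 2385 → 2395
txn_id=11: risk >= 93 OR currency = 'JPY' → 40220
txn_id=12: risk >= 93 OR currency = 'JPY' → 11210
txn_id=13: risk >= 86 AND amount < 2190 → -1494
txn_id=14: (no match → NULL) → NULL
txn_id=15: risk >= 93 OR currency = 'JPY' → 37430
txn_id=16: risk >= 18 AND amount <= 2385 → 1408
txn_id=17: risk >= 18 AND amount <= 2385 → 530
txn_id=18: risk >= 93 OR currency = 'JPY' → 17700

696, 1805, 2395, 40220, 11210, -1494, NULL, 37430, 1408, 530, 17700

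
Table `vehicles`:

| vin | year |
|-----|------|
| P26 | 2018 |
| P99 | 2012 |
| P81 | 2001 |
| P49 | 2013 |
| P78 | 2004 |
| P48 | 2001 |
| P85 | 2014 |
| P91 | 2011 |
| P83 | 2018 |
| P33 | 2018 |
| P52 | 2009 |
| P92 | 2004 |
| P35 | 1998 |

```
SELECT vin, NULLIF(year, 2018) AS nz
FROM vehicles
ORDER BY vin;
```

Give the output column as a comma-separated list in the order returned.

vin=P26: year=2018 vs 2018: equal → NULL
vin=P33: year=2018 vs 2018: equal → NULL
vin=P35: year=1998 vs 2018: differ → 1998
vin=P48: year=2001 vs 2018: differ → 2001
vin=P49: year=2013 vs 2018: differ → 2013
vin=P52: year=2009 vs 2018: differ → 2009
vin=P78: year=2004 vs 2018: differ → 2004
vin=P81: year=2001 vs 2018: differ → 2001
vin=P83: year=2018 vs 2018: equal → NULL
vin=P85: year=2014 vs 2018: differ → 2014
vin=P91: year=2011 vs 2018: differ → 2011
vin=P92: year=2004 vs 2018: differ → 2004
vin=P99: year=2012 vs 2018: differ → 2012

NULL, NULL, 1998, 2001, 2013, 2009, 2004, 2001, NULL, 2014, 2011, 2004, 2012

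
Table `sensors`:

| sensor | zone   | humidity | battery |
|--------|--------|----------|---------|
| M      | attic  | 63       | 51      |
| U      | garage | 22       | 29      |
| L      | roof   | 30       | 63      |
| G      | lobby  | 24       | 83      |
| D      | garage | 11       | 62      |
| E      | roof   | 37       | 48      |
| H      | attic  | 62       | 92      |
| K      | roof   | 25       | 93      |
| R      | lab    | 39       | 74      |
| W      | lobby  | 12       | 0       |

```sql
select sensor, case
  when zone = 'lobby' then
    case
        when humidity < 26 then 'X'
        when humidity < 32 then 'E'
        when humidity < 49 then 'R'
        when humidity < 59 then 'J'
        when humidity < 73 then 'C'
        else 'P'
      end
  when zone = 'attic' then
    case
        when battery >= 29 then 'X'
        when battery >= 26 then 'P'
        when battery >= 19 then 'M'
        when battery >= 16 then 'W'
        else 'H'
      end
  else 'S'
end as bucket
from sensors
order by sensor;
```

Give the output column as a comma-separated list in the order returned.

sensor=D: zone='garage' → outer ELSE → S
sensor=E: zone='roof' → outer ELSE → S
sensor=G: zone='lobby' → inner[humidity < 26] → X
sensor=H: zone='attic' → inner[battery >= 29] → X
sensor=K: zone='roof' → outer ELSE → S
sensor=L: zone='roof' → outer ELSE → S
sensor=M: zone='attic' → inner[battery >= 29] → X
sensor=R: zone='lab' → outer ELSE → S
sensor=U: zone='garage' → outer ELSE → S
sensor=W: zone='lobby' → inner[humidity < 26] → X

S, S, X, X, S, S, X, S, S, X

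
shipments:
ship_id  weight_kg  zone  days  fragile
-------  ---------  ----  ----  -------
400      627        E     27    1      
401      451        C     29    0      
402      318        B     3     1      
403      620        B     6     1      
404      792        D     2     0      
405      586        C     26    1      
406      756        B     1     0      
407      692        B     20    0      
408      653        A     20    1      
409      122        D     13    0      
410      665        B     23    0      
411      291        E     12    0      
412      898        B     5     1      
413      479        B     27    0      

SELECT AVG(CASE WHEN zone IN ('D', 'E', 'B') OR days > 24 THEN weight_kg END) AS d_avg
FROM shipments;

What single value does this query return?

ship_id=400: ✓ → 627
ship_id=401: ✓ → 451
ship_id=402: ✓ → 318
ship_id=403: ✓ → 620
ship_id=404: ✓ → 792
ship_id=405: ✓ → 586
ship_id=406: ✓ → 756
ship_id=407: ✓ → 692
ship_id=408: ✗
ship_id=409: ✓ → 122
ship_id=410: ✓ → 665
ship_id=411: ✓ → 291
ship_id=412: ✓ → 898
ship_id=413: ✓ → 479
d_avg = (627 + 451 + 318 + 620 + 792 + 586 + 756 + 692 + 122 + 665 + 291 + 898 + 479) / 13 = 561.3076923077

561.3076923077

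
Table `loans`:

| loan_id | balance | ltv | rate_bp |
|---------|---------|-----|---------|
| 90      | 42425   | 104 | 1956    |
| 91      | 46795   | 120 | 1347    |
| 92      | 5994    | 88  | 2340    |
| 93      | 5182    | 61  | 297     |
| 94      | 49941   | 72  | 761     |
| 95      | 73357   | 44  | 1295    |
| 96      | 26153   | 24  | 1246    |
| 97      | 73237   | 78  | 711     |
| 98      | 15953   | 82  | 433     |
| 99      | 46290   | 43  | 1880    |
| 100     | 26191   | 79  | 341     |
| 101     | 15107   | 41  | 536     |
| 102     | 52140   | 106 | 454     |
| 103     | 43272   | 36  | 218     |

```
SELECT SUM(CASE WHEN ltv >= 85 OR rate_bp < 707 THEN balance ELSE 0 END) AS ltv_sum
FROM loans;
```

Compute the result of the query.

loan_id=90: ✓ → 42425
loan_id=91: ✓ → 46795
loan_id=92: ✓ → 5994
loan_id=93: ✓ → 5182
loan_id=94: ✗
loan_id=95: ✗
loan_id=96: ✗
loan_id=97: ✗
loan_id=98: ✓ → 15953
loan_id=99: ✗
loan_id=100: ✓ → 26191
loan_id=101: ✓ → 15107
loan_id=102: ✓ → 52140
loan_id=103: ✓ → 43272
ltv_sum = 42425 + 46795 + 5994 + 5182 + 15953 + 26191 + 15107 + 52140 + 43272 = 253059

253059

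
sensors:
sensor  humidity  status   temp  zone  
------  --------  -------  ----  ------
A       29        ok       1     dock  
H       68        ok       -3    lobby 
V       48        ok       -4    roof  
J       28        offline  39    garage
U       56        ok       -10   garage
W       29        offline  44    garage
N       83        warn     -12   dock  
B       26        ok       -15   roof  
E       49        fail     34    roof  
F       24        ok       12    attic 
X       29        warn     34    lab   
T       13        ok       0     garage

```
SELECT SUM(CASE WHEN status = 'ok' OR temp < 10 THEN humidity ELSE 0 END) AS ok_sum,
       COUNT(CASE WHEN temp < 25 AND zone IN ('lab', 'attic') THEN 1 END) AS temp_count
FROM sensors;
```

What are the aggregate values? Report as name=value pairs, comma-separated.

ok_sum=347, temp_count=1

[ok_sum: status = 'ok' OR temp < 10]
sensor=A: ✓ → 29
sensor=H: ✓ → 68
sensor=V: ✓ → 48
sensor=J: ✗
sensor=U: ✓ → 56
sensor=W: ✗
sensor=N: ✓ → 83
sensor=B: ✓ → 26
sensor=E: ✗
sensor=F: ✓ → 24
sensor=X: ✗
sensor=T: ✓ → 13
ok_sum = 29 + 68 + 48 + 56 + 83 + 26 + 24 + 13 = 347
—
[temp_count: temp < 25 AND zone IN ('lab', 'attic')]
sensor=A: ✗
sensor=H: ✗
sensor=V: ✗
sensor=J: ✗
sensor=U: ✗
sensor=W: ✗
sensor=N: ✗
sensor=B: ✗
sensor=E: ✗
sensor=F: ✓ → 1
sensor=X: ✗
sensor=T: ✗
temp_count = COUNT(1) = 1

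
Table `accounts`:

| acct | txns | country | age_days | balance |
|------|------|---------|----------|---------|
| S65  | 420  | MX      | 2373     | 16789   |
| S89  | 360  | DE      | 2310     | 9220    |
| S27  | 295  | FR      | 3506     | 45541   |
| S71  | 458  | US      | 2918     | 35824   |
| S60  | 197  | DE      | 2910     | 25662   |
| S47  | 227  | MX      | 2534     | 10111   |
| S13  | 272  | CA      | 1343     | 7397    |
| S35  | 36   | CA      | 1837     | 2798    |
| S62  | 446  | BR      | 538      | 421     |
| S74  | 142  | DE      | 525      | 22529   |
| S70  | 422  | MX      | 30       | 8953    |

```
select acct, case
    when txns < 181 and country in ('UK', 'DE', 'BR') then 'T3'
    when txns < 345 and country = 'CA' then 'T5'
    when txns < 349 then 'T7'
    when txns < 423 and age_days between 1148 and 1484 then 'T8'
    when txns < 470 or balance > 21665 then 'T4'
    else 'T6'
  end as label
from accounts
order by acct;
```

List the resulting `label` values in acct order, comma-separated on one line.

acct=S13: txns < 345 and country = 'CA' → T5
acct=S27: txns < 349 → T7
acct=S35: txns < 345 and country = 'CA' → T5
acct=S47: txns < 349 → T7
acct=S60: txns < 349 → T7
acct=S62: txns < 470 or balance > 21665 → T4
acct=S65: txns < 470 or balance > 21665 → T4
acct=S70: txns < 470 or balance > 21665 → T4
acct=S71: txns < 470 or balance > 21665 → T4
acct=S74: txns < 181 and country in ('UK', 'DE', 'BR') → T3
acct=S89: txns < 470 or balance > 21665 → T4

T5, T7, T5, T7, T7, T4, T4, T4, T4, T3, T4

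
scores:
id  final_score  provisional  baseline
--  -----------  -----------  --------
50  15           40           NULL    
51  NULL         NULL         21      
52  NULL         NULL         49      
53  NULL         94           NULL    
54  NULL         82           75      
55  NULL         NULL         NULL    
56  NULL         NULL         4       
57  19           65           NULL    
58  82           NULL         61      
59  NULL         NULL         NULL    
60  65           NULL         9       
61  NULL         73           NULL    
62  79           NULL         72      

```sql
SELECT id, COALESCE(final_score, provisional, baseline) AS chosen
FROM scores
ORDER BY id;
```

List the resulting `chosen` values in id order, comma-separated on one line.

id=50: final_score=15 → 15
id=51: final_score=NULL, provisional=NULL, baseline=21 → 21
id=52: final_score=NULL, provisional=NULL, baseline=49 → 49
id=53: final_score=NULL, provisional=94 → 94
id=54: final_score=NULL, provisional=82 → 82
id=55: final_score=NULL, provisional=NULL, baseline=NULL (all NULL) → NULL
id=56: final_score=NULL, provisional=NULL, baseline=4 → 4
id=57: final_score=19 → 19
id=58: final_score=82 → 82
id=59: final_score=NULL, provisional=NULL, baseline=NULL (all NULL) → NULL
id=60: final_score=65 → 65
id=61: final_score=NULL, provisional=73 → 73
id=62: final_score=79 → 79

15, 21, 49, 94, 82, NULL, 4, 19, 82, NULL, 65, 73, 79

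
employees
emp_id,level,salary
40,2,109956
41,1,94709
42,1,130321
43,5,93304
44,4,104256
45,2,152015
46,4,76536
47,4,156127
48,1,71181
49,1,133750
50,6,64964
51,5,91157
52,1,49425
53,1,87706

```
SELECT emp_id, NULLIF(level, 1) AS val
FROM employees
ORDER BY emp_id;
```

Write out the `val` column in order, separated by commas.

2, NULL, NULL, 5, 4, 2, 4, 4, NULL, NULL, 6, 5, NULL, NULL

emp_id=40: level=2 vs 1: differ → 2
emp_id=41: level=1 vs 1: equal → NULL
emp_id=42: level=1 vs 1: equal → NULL
emp_id=43: level=5 vs 1: differ → 5
emp_id=44: level=4 vs 1: differ → 4
emp_id=45: level=2 vs 1: differ → 2
emp_id=46: level=4 vs 1: differ → 4
emp_id=47: level=4 vs 1: differ → 4
emp_id=48: level=1 vs 1: equal → NULL
emp_id=49: level=1 vs 1: equal → NULL
emp_id=50: level=6 vs 1: differ → 6
emp_id=51: level=5 vs 1: differ → 5
emp_id=52: level=1 vs 1: equal → NULL
emp_id=53: level=1 vs 1: equal → NULL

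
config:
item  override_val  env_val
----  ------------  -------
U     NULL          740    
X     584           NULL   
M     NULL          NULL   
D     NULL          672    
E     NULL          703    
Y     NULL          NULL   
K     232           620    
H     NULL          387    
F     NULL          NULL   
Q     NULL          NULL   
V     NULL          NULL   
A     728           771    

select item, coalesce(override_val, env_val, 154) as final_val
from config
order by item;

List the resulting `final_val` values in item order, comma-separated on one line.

item=A: override_val=728 → 728
item=D: override_val=NULL, env_val=672 → 672
item=E: override_val=NULL, env_val=703 → 703
item=F: override_val=NULL, env_val=NULL, → literal 154 → 154
item=H: override_val=NULL, env_val=387 → 387
item=K: override_val=232 → 232
item=M: override_val=NULL, env_val=NULL, → literal 154 → 154
item=Q: override_val=NULL, env_val=NULL, → literal 154 → 154
item=U: override_val=NULL, env_val=740 → 740
item=V: override_val=NULL, env_val=NULL, → literal 154 → 154
item=X: override_val=584 → 584
item=Y: override_val=NULL, env_val=NULL, → literal 154 → 154

728, 672, 703, 154, 387, 232, 154, 154, 740, 154, 584, 154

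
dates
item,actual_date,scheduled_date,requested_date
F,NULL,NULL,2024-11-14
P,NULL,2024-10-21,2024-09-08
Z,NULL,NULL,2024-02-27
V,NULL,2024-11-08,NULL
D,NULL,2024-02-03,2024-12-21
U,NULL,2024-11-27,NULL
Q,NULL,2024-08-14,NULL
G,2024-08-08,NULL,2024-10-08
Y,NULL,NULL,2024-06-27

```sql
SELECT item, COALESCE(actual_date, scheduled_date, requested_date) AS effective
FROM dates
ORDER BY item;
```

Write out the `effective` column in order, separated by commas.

2024-02-03, 2024-11-14, 2024-08-08, 2024-10-21, 2024-08-14, 2024-11-27, 2024-11-08, 2024-06-27, 2024-02-27

item=D: actual_date=NULL, scheduled_date=2024-02-03 → 2024-02-03
item=F: actual_date=NULL, scheduled_date=NULL, requested_date=2024-11-14 → 2024-11-14
item=G: actual_date=2024-08-08 → 2024-08-08
item=P: actual_date=NULL, scheduled_date=2024-10-21 → 2024-10-21
item=Q: actual_date=NULL, scheduled_date=2024-08-14 → 2024-08-14
item=U: actual_date=NULL, scheduled_date=2024-11-27 → 2024-11-27
item=V: actual_date=NULL, scheduled_date=2024-11-08 → 2024-11-08
item=Y: actual_date=NULL, scheduled_date=NULL, requested_date=2024-06-27 → 2024-06-27
item=Z: actual_date=NULL, scheduled_date=NULL, requested_date=2024-02-27 → 2024-02-27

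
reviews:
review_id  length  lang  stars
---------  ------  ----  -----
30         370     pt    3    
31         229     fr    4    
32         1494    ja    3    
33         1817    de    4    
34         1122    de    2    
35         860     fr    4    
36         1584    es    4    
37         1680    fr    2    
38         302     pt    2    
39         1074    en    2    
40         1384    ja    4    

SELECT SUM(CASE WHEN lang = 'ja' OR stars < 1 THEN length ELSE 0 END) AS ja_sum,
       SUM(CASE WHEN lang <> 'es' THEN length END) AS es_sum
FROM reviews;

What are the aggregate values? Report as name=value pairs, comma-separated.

ja_sum=2878, es_sum=10332

[ja_sum: lang = 'ja' OR stars < 1]
review_id=30: ✗
review_id=31: ✗
review_id=32: ✓ → 1494
review_id=33: ✗
review_id=34: ✗
review_id=35: ✗
review_id=36: ✗
review_id=37: ✗
review_id=38: ✗
review_id=39: ✗
review_id=40: ✓ → 1384
ja_sum = 1494 + 1384 = 2878
—
[es_sum: lang <> 'es']
review_id=30: ✓ → 370
review_id=31: ✓ → 229
review_id=32: ✓ → 1494
review_id=33: ✓ → 1817
review_id=34: ✓ → 1122
review_id=35: ✓ → 860
review_id=36: ✗
review_id=37: ✓ → 1680
review_id=38: ✓ → 302
review_id=39: ✓ → 1074
review_id=40: ✓ → 1384
es_sum = 370 + 229 + 1494 + 1817 + 1122 + 860 + 1680 + 302 + 1074 + 1384 = 10332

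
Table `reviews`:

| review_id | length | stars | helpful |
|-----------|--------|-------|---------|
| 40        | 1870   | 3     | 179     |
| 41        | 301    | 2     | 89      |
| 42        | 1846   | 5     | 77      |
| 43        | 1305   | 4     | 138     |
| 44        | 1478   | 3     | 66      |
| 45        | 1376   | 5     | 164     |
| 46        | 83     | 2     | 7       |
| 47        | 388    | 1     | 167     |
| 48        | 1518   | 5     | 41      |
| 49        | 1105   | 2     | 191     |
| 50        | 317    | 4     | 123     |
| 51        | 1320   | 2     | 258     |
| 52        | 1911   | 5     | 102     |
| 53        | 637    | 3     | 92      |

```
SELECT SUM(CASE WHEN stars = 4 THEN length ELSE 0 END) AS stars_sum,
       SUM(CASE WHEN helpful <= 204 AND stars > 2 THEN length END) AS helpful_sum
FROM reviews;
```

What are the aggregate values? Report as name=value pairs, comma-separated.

[stars_sum: stars = 4]
review_id=40: ✗
review_id=41: ✗
review_id=42: ✗
review_id=43: ✓ → 1305
review_id=44: ✗
review_id=45: ✗
review_id=46: ✗
review_id=47: ✗
review_id=48: ✗
review_id=49: ✗
review_id=50: ✓ → 317
review_id=51: ✗
review_id=52: ✗
review_id=53: ✗
stars_sum = 1305 + 317 = 1622
—
[helpful_sum: helpful <= 204 AND stars > 2]
review_id=40: ✓ → 1870
review_id=41: ✗
review_id=42: ✓ → 1846
review_id=43: ✓ → 1305
review_id=44: ✓ → 1478
review_id=45: ✓ → 1376
review_id=46: ✗
review_id=47: ✗
review_id=48: ✓ → 1518
review_id=49: ✗
review_id=50: ✓ → 317
review_id=51: ✗
review_id=52: ✓ → 1911
review_id=53: ✓ → 637
helpful_sum = 1870 + 1846 + 1305 + 1478 + 1376 + 1518 + 317 + 1911 + 637 = 12258

stars_sum=1622, helpful_sum=12258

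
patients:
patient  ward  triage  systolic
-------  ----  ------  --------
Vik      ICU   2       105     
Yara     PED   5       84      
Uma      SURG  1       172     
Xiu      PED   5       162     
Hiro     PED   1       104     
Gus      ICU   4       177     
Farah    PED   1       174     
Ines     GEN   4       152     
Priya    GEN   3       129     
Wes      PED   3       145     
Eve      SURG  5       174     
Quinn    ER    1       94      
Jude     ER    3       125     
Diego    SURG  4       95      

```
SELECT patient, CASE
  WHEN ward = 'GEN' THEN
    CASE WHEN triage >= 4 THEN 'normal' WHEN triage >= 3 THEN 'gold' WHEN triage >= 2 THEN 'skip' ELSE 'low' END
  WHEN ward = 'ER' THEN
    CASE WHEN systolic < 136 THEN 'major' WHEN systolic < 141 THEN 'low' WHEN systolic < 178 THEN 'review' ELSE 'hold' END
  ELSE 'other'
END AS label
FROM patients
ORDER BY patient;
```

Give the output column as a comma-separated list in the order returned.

patient=Diego: ward='SURG' → outer ELSE → other
patient=Eve: ward='SURG' → outer ELSE → other
patient=Farah: ward='PED' → outer ELSE → other
patient=Gus: ward='ICU' → outer ELSE → other
patient=Hiro: ward='PED' → outer ELSE → other
patient=Ines: ward='GEN' → inner[triage >= 4] → normal
patient=Jude: ward='ER' → inner[systolic < 136] → major
patient=Priya: ward='GEN' → inner[triage >= 3] → gold
patient=Quinn: ward='ER' → inner[systolic < 136] → major
patient=Uma: ward='SURG' → outer ELSE → other
patient=Vik: ward='ICU' → outer ELSE → other
patient=Wes: ward='PED' → outer ELSE → other
patient=Xiu: ward='PED' → outer ELSE → other
patient=Yara: ward='PED' → outer ELSE → other

other, other, other, other, other, normal, major, gold, major, other, other, other, other, other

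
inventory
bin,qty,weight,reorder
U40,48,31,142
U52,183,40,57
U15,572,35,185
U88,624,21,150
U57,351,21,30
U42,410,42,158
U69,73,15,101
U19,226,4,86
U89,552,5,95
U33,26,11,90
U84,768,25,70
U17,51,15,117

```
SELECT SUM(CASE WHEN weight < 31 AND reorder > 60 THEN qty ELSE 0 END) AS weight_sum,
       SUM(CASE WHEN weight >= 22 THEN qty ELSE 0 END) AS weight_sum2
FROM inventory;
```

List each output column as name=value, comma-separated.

[weight_sum: weight < 31 AND reorder > 60]
bin=U40: ✗
bin=U52: ✗
bin=U15: ✗
bin=U88: ✓ → 624
bin=U57: ✗
bin=U42: ✗
bin=U69: ✓ → 73
bin=U19: ✓ → 226
bin=U89: ✓ → 552
bin=U33: ✓ → 26
bin=U84: ✓ → 768
bin=U17: ✓ → 51
weight_sum = 624 + 73 + 226 + 552 + 26 + 768 + 51 = 2320
—
[weight_sum2: weight >= 22]
bin=U40: ✓ → 48
bin=U52: ✓ → 183
bin=U15: ✓ → 572
bin=U88: ✗
bin=U57: ✗
bin=U42: ✓ → 410
bin=U69: ✗
bin=U19: ✗
bin=U89: ✗
bin=U33: ✗
bin=U84: ✓ → 768
bin=U17: ✗
weight_sum2 = 48 + 183 + 572 + 410 + 768 = 1981

weight_sum=2320, weight_sum2=1981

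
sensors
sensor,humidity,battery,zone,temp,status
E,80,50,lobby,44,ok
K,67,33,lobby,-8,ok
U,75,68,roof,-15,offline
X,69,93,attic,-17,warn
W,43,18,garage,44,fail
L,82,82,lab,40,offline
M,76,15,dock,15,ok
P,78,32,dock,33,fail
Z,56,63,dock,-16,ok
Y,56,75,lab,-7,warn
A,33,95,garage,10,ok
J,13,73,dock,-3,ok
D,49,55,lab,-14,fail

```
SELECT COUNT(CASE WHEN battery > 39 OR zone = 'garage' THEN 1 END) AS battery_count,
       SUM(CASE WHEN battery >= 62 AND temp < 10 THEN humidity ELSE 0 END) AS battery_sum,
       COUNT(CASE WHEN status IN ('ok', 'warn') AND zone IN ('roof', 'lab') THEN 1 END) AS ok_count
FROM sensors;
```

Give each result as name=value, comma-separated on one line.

battery_count=10, battery_sum=269, ok_count=1

[battery_count: battery > 39 OR zone = 'garage']
sensor=E: ✓ → 1
sensor=K: ✗
sensor=U: ✓ → 1
sensor=X: ✓ → 1
sensor=W: ✓ → 1
sensor=L: ✓ → 1
sensor=M: ✗
sensor=P: ✗
sensor=Z: ✓ → 1
sensor=Y: ✓ → 1
sensor=A: ✓ → 1
sensor=J: ✓ → 1
sensor=D: ✓ → 1
battery_count = COUNT(1, 1, 1, 1, 1, 1, 1, 1, 1, 1) = 10
—
[battery_sum: battery >= 62 AND temp < 10]
sensor=E: ✗
sensor=K: ✗
sensor=U: ✓ → 75
sensor=X: ✓ → 69
sensor=W: ✗
sensor=L: ✗
sensor=M: ✗
sensor=P: ✗
sensor=Z: ✓ → 56
sensor=Y: ✓ → 56
sensor=A: ✗
sensor=J: ✓ → 13
sensor=D: ✗
battery_sum = 75 + 69 + 56 + 56 + 13 = 269
—
[ok_count: status IN ('ok', 'warn') AND zone IN ('roof', 'lab')]
sensor=E: ✗
sensor=K: ✗
sensor=U: ✗
sensor=X: ✗
sensor=W: ✗
sensor=L: ✗
sensor=M: ✗
sensor=P: ✗
sensor=Z: ✗
sensor=Y: ✓ → 1
sensor=A: ✗
sensor=J: ✗
sensor=D: ✗
ok_count = COUNT(1) = 1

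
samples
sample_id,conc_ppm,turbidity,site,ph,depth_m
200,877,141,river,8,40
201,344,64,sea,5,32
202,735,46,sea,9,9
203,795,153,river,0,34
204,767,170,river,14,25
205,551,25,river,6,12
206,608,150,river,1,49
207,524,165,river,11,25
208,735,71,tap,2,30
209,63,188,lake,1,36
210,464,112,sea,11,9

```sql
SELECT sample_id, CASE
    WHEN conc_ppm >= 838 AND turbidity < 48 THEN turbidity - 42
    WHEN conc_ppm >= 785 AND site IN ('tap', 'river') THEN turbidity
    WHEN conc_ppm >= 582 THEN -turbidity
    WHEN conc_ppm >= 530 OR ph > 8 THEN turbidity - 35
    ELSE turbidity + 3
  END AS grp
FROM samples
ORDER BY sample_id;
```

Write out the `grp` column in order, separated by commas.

sample_id=200: conc_ppm >= 785 AND site IN ('tap', 'river') → 141
sample_id=201: ELSE → 67
sample_id=202: conc_ppm >= 582 → -46
sample_id=203: conc_ppm >= 785 AND site IN ('tap', 'river') → 153
sample_id=204: conc_ppm >= 582 → -170
sample_id=205: conc_ppm >= 530 OR ph > 8 → -10
sample_id=206: conc_ppm >= 582 → -150
sample_id=207: conc_ppm >= 530 OR ph > 8 → 130
sample_id=208: conc_ppm >= 582 → -71
sample_id=209: ELSE → 191
sample_id=210: conc_ppm >= 530 OR ph > 8 → 77

141, 67, -46, 153, -170, -10, -150, 130, -71, 191, 77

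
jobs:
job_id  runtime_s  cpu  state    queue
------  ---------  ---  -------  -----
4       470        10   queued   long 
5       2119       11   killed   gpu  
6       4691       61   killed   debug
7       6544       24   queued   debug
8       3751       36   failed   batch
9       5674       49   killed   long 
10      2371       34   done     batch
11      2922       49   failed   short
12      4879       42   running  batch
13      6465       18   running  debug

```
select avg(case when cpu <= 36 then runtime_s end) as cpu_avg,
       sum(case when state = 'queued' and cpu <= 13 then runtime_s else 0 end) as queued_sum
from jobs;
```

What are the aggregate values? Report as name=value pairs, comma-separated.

cpu_avg=3620, queued_sum=470

[cpu_avg: cpu <= 36]
job_id=4: ✓ → 470
job_id=5: ✓ → 2119
job_id=6: ✗
job_id=7: ✓ → 6544
job_id=8: ✓ → 3751
job_id=9: ✗
job_id=10: ✓ → 2371
job_id=11: ✗
job_id=12: ✗
job_id=13: ✓ → 6465
cpu_avg = (470 + 2119 + 6544 + 3751 + 2371 + 6465) / 6 = 3620
—
[queued_sum: state = 'queued' and cpu <= 13]
job_id=4: ✓ → 470
job_id=5: ✗
job_id=6: ✗
job_id=7: ✗
job_id=8: ✗
job_id=9: ✗
job_id=10: ✗
job_id=11: ✗
job_id=12: ✗
job_id=13: ✗
queued_sum = 470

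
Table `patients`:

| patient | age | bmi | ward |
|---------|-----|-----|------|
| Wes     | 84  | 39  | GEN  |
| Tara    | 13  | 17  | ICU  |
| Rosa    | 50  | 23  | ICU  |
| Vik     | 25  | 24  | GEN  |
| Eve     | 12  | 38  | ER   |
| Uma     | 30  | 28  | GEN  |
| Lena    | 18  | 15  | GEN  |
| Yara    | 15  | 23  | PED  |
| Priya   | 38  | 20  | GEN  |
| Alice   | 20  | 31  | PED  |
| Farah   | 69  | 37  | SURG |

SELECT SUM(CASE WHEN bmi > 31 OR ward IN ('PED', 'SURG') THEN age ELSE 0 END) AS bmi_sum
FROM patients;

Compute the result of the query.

200

patient=Wes: ✓ → 84
patient=Tara: ✗
patient=Rosa: ✗
patient=Vik: ✗
patient=Eve: ✓ → 12
patient=Uma: ✗
patient=Lena: ✗
patient=Yara: ✓ → 15
patient=Priya: ✗
patient=Alice: ✓ → 20
patient=Farah: ✓ → 69
bmi_sum = 84 + 12 + 15 + 20 + 69 = 200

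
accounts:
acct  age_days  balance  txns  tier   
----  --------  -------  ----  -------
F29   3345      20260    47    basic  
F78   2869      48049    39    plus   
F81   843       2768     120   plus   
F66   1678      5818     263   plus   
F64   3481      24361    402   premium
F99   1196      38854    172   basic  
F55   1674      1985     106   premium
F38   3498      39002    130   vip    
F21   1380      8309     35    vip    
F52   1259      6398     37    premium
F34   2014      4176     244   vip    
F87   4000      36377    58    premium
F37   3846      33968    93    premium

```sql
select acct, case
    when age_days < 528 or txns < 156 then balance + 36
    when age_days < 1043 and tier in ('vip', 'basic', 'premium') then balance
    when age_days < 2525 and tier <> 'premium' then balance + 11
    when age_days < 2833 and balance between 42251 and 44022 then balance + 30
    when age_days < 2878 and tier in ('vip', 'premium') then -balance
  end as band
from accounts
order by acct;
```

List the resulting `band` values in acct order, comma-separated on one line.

acct=F21: age_days < 528 or txns < 156 → 8345
acct=F29: age_days < 528 or txns < 156 → 20296
acct=F34: age_days < 2525 and tier <> 'premium' → 4187
acct=F37: age_days < 528 or txns < 156 → 34004
acct=F38: age_days < 528 or txns < 156 → 39038
acct=F52: age_days < 528 or txns < 156 → 6434
acct=F55: age_days < 528 or txns < 156 → 2021
acct=F64: (no match → NULL) → NULL
acct=F66: age_days < 2525 and tier <> 'premium' → 5829
acct=F78: age_days < 528 or txns < 156 → 48085
acct=F81: age_days < 528 or txns < 156 → 2804
acct=F87: age_days < 528 or txns < 156 → 36413
acct=F99: age_days < 2525 and tier <> 'premium' → 38865

8345, 20296, 4187, 34004, 39038, 6434, 2021, NULL, 5829, 48085, 2804, 36413, 38865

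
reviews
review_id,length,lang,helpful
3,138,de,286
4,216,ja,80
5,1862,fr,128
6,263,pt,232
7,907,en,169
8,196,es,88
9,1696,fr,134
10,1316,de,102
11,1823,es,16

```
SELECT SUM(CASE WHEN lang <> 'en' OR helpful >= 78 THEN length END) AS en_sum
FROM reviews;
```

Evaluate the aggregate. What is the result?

8417

review_id=3: ✓ → 138
review_id=4: ✓ → 216
review_id=5: ✓ → 1862
review_id=6: ✓ → 263
review_id=7: ✓ → 907
review_id=8: ✓ → 196
review_id=9: ✓ → 1696
review_id=10: ✓ → 1316
review_id=11: ✓ → 1823
en_sum = 138 + 216 + 1862 + 263 + 907 + 196 + 1696 + 1316 + 1823 = 8417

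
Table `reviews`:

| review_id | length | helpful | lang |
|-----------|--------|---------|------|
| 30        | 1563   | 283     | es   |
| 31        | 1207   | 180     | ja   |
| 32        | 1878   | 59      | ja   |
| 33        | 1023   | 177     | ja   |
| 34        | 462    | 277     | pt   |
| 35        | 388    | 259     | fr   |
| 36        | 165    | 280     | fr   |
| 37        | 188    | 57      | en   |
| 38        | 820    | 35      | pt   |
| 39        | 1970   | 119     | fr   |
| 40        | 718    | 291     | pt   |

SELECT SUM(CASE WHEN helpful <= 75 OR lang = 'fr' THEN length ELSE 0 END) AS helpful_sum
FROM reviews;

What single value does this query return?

5409

review_id=30: ✗
review_id=31: ✗
review_id=32: ✓ → 1878
review_id=33: ✗
review_id=34: ✗
review_id=35: ✓ → 388
review_id=36: ✓ → 165
review_id=37: ✓ → 188
review_id=38: ✓ → 820
review_id=39: ✓ → 1970
review_id=40: ✗
helpful_sum = 1878 + 388 + 165 + 188 + 820 + 1970 = 5409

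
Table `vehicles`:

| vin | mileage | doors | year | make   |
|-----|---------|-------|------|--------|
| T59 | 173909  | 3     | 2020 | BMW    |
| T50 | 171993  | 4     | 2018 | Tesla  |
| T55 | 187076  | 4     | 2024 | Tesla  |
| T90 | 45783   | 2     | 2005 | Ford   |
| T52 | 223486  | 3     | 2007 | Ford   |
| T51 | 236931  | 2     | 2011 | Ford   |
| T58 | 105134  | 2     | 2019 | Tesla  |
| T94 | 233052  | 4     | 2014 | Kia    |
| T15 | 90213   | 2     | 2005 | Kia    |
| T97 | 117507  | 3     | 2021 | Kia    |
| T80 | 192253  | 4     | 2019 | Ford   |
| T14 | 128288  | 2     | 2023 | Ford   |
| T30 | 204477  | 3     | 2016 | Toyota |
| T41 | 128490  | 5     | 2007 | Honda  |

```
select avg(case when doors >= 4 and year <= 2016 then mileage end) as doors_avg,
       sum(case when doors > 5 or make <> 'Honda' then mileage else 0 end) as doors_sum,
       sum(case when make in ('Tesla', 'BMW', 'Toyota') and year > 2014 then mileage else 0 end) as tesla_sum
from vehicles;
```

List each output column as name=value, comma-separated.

[doors_avg: doors >= 4 and year <= 2016]
vin=T59: ✗
vin=T50: ✗
vin=T55: ✗
vin=T90: ✗
vin=T52: ✗
vin=T51: ✗
vin=T58: ✗
vin=T94: ✓ → 233052
vin=T15: ✗
vin=T97: ✗
vin=T80: ✗
vin=T14: ✗
vin=T30: ✗
vin=T41: ✓ → 128490
doors_avg = (233052 + 128490) / 2 = 180771
—
[doors_sum: doors > 5 or make <> 'Honda']
vin=T59: ✓ → 173909
vin=T50: ✓ → 171993
vin=T55: ✓ → 187076
vin=T90: ✓ → 45783
vin=T52: ✓ → 223486
vin=T51: ✓ → 236931
vin=T58: ✓ → 105134
vin=T94: ✓ → 233052
vin=T15: ✓ → 90213
vin=T97: ✓ → 117507
vin=T80: ✓ → 192253
vin=T14: ✓ → 128288
vin=T30: ✓ → 204477
vin=T41: ✗
doors_sum = 173909 + 171993 + 187076 + 45783 + 223486 + 236931 + 105134 + 233052 + 90213 + 117507 + 192253 + 128288 + 204477 = 2110102
—
[tesla_sum: make in ('Tesla', 'BMW', 'Toyota') and year > 2014]
vin=T59: ✓ → 173909
vin=T50: ✓ → 171993
vin=T55: ✓ → 187076
vin=T90: ✗
vin=T52: ✗
vin=T51: ✗
vin=T58: ✓ → 105134
vin=T94: ✗
vin=T15: ✗
vin=T97: ✗
vin=T80: ✗
vin=T14: ✗
vin=T30: ✓ → 204477
vin=T41: ✗
tesla_sum = 173909 + 171993 + 187076 + 105134 + 204477 = 842589

doors_avg=180771, doors_sum=2110102, tesla_sum=842589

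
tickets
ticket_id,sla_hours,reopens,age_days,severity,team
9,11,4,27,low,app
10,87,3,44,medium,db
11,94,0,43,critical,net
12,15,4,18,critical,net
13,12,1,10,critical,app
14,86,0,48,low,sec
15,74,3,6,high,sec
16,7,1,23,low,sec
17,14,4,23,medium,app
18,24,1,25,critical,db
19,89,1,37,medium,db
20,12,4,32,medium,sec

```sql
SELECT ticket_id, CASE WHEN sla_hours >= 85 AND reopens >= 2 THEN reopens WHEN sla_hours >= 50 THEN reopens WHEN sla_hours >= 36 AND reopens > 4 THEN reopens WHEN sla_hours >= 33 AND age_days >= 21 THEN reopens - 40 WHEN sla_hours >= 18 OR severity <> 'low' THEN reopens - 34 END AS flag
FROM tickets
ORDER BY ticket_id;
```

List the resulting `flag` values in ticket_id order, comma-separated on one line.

NULL, 3, 0, -30, -33, 0, 3, NULL, -30, -33, 1, -30

ticket_id=9: (no match → NULL) → NULL
ticket_id=10: sla_hours >= 85 AND reopens >= 2 → 3
ticket_id=11: sla_hours >= 50 → 0
ticket_id=12: sla_hours >= 18 OR severity <> 'low' → -30
ticket_id=13: sla_hours >= 18 OR severity <> 'low' → -33
ticket_id=14: sla_hours >= 50 → 0
ticket_id=15: sla_hours >= 50 → 3
ticket_id=16: (no match → NULL) → NULL
ticket_id=17: sla_hours >= 18 OR severity <> 'low' → -30
ticket_id=18: sla_hours >= 18 OR severity <> 'low' → -33
ticket_id=19: sla_hours >= 50 → 1
ticket_id=20: sla_hours >= 18 OR severity <> 'low' → -30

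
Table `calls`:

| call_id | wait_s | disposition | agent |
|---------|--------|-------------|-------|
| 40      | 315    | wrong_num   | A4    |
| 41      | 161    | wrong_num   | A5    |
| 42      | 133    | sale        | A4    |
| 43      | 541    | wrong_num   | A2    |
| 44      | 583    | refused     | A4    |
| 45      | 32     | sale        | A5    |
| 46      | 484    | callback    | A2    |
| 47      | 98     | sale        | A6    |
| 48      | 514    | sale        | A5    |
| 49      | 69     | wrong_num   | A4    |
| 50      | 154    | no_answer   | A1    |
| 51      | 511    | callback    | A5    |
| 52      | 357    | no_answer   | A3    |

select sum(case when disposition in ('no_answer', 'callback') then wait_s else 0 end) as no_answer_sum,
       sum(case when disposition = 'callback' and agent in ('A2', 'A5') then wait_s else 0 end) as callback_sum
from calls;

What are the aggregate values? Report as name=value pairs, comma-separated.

no_answer_sum=1506, callback_sum=995

[no_answer_sum: disposition in ('no_answer', 'callback')]
call_id=40: ✗
call_id=41: ✗
call_id=42: ✗
call_id=43: ✗
call_id=44: ✗
call_id=45: ✗
call_id=46: ✓ → 484
call_id=47: ✗
call_id=48: ✗
call_id=49: ✗
call_id=50: ✓ → 154
call_id=51: ✓ → 511
call_id=52: ✓ → 357
no_answer_sum = 484 + 154 + 511 + 357 = 1506
—
[callback_sum: disposition = 'callback' and agent in ('A2', 'A5')]
call_id=40: ✗
call_id=41: ✗
call_id=42: ✗
call_id=43: ✗
call_id=44: ✗
call_id=45: ✗
call_id=46: ✓ → 484
call_id=47: ✗
call_id=48: ✗
call_id=49: ✗
call_id=50: ✗
call_id=51: ✓ → 511
call_id=52: ✗
callback_sum = 484 + 511 = 995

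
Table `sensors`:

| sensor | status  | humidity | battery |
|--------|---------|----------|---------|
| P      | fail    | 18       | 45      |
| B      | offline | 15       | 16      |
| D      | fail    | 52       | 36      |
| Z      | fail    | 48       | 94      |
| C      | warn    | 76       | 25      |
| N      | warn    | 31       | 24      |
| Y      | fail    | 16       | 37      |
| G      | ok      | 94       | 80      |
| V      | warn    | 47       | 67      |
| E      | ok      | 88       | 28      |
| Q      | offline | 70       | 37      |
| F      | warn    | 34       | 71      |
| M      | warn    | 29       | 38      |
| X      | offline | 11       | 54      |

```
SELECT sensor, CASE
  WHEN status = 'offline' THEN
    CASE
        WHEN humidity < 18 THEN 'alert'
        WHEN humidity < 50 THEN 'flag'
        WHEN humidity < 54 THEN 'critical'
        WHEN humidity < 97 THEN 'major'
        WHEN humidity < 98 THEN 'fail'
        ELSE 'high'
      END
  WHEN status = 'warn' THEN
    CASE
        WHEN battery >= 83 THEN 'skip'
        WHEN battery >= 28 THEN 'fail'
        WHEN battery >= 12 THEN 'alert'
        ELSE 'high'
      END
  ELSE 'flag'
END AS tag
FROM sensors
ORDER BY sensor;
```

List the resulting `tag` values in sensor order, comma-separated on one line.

sensor=B: status='offline' → inner[humidity < 18] → alert
sensor=C: status='warn' → inner[battery >= 12] → alert
sensor=D: status='fail' → outer ELSE → flag
sensor=E: status='ok' → outer ELSE → flag
sensor=F: status='warn' → inner[battery >= 28] → fail
sensor=G: status='ok' → outer ELSE → flag
sensor=M: status='warn' → inner[battery >= 28] → fail
sensor=N: status='warn' → inner[battery >= 12] → alert
sensor=P: status='fail' → outer ELSE → flag
sensor=Q: status='offline' → inner[humidity < 97] → major
sensor=V: status='warn' → inner[battery >= 28] → fail
sensor=X: status='offline' → inner[humidity < 18] → alert
sensor=Y: status='fail' → outer ELSE → flag
sensor=Z: status='fail' → outer ELSE → flag

alert, alert, flag, flag, fail, flag, fail, alert, flag, major, fail, alert, flag, flag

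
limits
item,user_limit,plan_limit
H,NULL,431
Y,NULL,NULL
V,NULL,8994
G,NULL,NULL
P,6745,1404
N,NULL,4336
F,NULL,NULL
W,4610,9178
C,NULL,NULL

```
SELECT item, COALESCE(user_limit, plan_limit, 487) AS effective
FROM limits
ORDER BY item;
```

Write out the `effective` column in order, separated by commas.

item=C: user_limit=NULL, plan_limit=NULL, → literal 487 → 487
item=F: user_limit=NULL, plan_limit=NULL, → literal 487 → 487
item=G: user_limit=NULL, plan_limit=NULL, → literal 487 → 487
item=H: user_limit=NULL, plan_limit=431 → 431
item=N: user_limit=NULL, plan_limit=4336 → 4336
item=P: user_limit=6745 → 6745
item=V: user_limit=NULL, plan_limit=8994 → 8994
item=W: user_limit=4610 → 4610
item=Y: user_limit=NULL, plan_limit=NULL, → literal 487 → 487

487, 487, 487, 431, 4336, 6745, 8994, 4610, 487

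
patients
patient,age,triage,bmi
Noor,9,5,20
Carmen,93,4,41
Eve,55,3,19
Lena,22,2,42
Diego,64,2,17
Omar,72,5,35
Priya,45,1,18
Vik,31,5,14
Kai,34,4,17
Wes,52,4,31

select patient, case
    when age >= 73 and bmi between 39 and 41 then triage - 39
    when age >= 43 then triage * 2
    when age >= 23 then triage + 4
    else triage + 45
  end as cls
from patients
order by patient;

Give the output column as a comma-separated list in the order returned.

-35, 4, 6, 8, 47, 50, 10, 2, 9, 8

patient=Carmen: age >= 73 and bmi between 39 and 41 → -35
patient=Diego: age >= 43 → 4
patient=Eve: age >= 43 → 6
patient=Kai: age >= 23 → 8
patient=Lena: ELSE → 47
patient=Noor: ELSE → 50
patient=Omar: age >= 43 → 10
patient=Priya: age >= 43 → 2
patient=Vik: age >= 23 → 9
patient=Wes: age >= 43 → 8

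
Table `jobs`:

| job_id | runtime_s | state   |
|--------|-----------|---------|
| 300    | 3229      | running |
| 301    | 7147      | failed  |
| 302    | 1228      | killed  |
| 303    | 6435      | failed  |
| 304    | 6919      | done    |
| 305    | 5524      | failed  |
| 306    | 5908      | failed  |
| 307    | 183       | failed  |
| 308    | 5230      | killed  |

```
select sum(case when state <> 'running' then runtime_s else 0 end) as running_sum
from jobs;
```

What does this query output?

job_id=300: ✗
job_id=301: ✓ → 7147
job_id=302: ✓ → 1228
job_id=303: ✓ → 6435
job_id=304: ✓ → 6919
job_id=305: ✓ → 5524
job_id=306: ✓ → 5908
job_id=307: ✓ → 183
job_id=308: ✓ → 5230
running_sum = 7147 + 1228 + 6435 + 6919 + 5524 + 5908 + 183 + 5230 = 38574

38574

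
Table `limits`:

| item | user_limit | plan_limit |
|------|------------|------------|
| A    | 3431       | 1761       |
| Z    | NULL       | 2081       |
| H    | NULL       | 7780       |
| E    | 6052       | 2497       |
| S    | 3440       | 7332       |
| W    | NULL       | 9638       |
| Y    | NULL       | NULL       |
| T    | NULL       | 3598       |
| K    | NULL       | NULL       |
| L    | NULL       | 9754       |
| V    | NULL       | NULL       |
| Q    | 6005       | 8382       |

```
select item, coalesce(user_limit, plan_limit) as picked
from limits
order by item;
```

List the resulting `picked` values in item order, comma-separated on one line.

3431, 6052, 7780, NULL, 9754, 6005, 3440, 3598, NULL, 9638, NULL, 2081

item=A: user_limit=3431 → 3431
item=E: user_limit=6052 → 6052
item=H: user_limit=NULL, plan_limit=7780 → 7780
item=K: user_limit=NULL, plan_limit=NULL (all NULL) → NULL
item=L: user_limit=NULL, plan_limit=9754 → 9754
item=Q: user_limit=6005 → 6005
item=S: user_limit=3440 → 3440
item=T: user_limit=NULL, plan_limit=3598 → 3598
item=V: user_limit=NULL, plan_limit=NULL (all NULL) → NULL
item=W: user_limit=NULL, plan_limit=9638 → 9638
item=Y: user_limit=NULL, plan_limit=NULL (all NULL) → NULL
item=Z: user_limit=NULL, plan_limit=2081 → 2081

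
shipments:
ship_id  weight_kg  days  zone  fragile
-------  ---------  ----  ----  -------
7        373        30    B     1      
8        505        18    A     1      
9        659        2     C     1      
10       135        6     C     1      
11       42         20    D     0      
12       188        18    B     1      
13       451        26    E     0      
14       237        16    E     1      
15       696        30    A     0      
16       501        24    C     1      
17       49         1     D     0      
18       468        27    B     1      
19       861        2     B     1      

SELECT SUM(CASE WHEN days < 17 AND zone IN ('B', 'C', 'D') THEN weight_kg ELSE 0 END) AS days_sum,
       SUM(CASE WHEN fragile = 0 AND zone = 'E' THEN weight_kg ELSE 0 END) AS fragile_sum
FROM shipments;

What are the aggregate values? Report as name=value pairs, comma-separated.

days_sum=1704, fragile_sum=451

[days_sum: days < 17 AND zone IN ('B', 'C', 'D')]
ship_id=7: ✗
ship_id=8: ✗
ship_id=9: ✓ → 659
ship_id=10: ✓ → 135
ship_id=11: ✗
ship_id=12: ✗
ship_id=13: ✗
ship_id=14: ✗
ship_id=15: ✗
ship_id=16: ✗
ship_id=17: ✓ → 49
ship_id=18: ✗
ship_id=19: ✓ → 861
days_sum = 659 + 135 + 49 + 861 = 1704
—
[fragile_sum: fragile = 0 AND zone = 'E']
ship_id=7: ✗
ship_id=8: ✗
ship_id=9: ✗
ship_id=10: ✗
ship_id=11: ✗
ship_id=12: ✗
ship_id=13: ✓ → 451
ship_id=14: ✗
ship_id=15: ✗
ship_id=16: ✗
ship_id=17: ✗
ship_id=18: ✗
ship_id=19: ✗
fragile_sum = 451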